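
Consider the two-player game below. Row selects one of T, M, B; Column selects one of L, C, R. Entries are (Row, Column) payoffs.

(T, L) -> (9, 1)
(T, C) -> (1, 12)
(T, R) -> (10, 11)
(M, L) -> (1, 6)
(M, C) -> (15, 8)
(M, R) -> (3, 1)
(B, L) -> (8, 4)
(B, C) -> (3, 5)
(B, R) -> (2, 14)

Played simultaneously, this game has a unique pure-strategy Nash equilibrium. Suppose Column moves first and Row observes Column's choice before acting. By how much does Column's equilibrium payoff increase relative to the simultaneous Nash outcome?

3

Work backward from Row's decision.
- L: Row compares 9, 1, 8 and picks T; Column would get 1.
- C: Row compares 1, 15, 3 and picks M; Column would get 8.
- R: Row compares 10, 3, 2 and picks T; Column would get 11.
Among 1, 8, 11, the best is 11 at R. Subgame-perfect outcome: (T, R) with payoffs (10, 11).
Under simultaneous play:
Row's best replies: L→T; C→M; R→T.
Column's best replies: T→C; M→C; B→R.
The unique mutual best reply is (M, C), giving (15, 8).
Column's commitment gain: 11 − 8 = 3.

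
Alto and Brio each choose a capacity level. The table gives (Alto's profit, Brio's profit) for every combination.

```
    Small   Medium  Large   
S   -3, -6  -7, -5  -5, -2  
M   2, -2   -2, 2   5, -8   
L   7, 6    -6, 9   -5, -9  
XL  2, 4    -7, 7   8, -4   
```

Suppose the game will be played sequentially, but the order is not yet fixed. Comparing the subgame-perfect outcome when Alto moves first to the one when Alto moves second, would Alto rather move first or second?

If Alto leads: Brio's best replies are S→Large, M→Medium, L→Medium, XL→Medium; Alto's induced payoffs -5, -2, -6, -7; outcome (M, Medium), payoffs (-2, 2).
If Brio leads: Alto's best replies are Small→L, Medium→M, Large→XL; Brio's induced payoffs 6, 2, -4; outcome (L, Small), payoffs (7, 6).
Alto gets -2 moving first and 7 moving second, so Alto prefers to move second.

second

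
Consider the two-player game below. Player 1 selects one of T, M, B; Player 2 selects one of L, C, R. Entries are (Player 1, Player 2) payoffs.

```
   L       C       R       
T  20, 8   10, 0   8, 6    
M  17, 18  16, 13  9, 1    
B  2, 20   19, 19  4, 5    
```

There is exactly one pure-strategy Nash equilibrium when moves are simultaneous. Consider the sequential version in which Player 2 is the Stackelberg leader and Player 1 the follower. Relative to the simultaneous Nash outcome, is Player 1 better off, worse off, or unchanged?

worse off

Backward induction with Player 2 moving first.
- L → Player 1 plays T (best of 20, 17, 2); Player 2 gets 8.
- C → Player 1 plays B (best of 10, 16, 19); Player 2 gets 19.
- R → Player 1 plays M (best of 8, 9, 4); Player 2 gets 1.
Among 8, 19, 1, the best is 19 at C. Subgame-perfect outcome: (B, C) with payoffs (19, 19).
For the simultaneous game, intersect best replies.
Player 1's best replies: L→T; C→B; R→M.
Player 2's best replies: T→L; M→L; B→L.
The unique mutual best reply is (T, L), giving (20, 8).
Player 1 earns 19 sequentially versus 20 at the Nash outcome: worse off.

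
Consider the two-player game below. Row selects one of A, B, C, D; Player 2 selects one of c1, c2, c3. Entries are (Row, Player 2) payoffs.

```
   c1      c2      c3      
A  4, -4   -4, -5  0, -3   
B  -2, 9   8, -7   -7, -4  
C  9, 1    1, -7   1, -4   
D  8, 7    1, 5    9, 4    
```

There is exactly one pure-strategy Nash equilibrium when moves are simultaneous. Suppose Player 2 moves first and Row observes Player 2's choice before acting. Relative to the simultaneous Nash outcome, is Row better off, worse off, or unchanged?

unchanged

Backward induction with Player 2 moving first.
- c1: BR = C, leader payoff 1.
- c2: BR = B, leader payoff -7.
- c3: BR = D, leader payoff 4.
Maximizing over 1, -7, 4, Player 2 chooses c3. Subgame-perfect outcome: (D, c3) with payoffs (9, 4).
For the simultaneous game, intersect best replies.
Row's best replies: c1→C; c2→B; c3→D.
Player 2's best replies: A→c3; B→c1; C→c1; D→c1.
The unique mutual best reply is (C, c1), giving (9, 1).
Row earns 9 sequentially versus 9 at the Nash outcome: unchanged.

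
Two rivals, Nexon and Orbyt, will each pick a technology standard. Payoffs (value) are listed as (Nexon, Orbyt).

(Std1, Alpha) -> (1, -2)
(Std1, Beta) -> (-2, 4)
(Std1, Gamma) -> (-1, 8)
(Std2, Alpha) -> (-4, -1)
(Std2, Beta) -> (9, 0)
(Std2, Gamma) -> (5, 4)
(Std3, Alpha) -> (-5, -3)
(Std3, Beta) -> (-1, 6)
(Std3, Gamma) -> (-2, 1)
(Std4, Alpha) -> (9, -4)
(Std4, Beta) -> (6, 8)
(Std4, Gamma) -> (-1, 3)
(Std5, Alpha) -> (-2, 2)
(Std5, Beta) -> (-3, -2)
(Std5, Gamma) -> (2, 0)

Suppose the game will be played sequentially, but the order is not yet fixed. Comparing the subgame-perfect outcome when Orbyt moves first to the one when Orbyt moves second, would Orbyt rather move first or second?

second

If Nexon leads: Orbyt's best replies are Std1→Gamma, Std2→Gamma, Std3→Beta, Std4→Beta, Std5→Alpha; Nexon's induced payoffs -1, 5, -1, 6, -2; outcome (Std4, Beta), payoffs (6, 8).
If Orbyt leads: Nexon's best replies are Alpha→Std4, Beta→Std2, Gamma→Std2; Orbyt's induced payoffs -4, 0, 4; outcome (Std2, Gamma), payoffs (5, 4).
Orbyt gets 4 moving first and 8 moving second, so Orbyt prefers to move second.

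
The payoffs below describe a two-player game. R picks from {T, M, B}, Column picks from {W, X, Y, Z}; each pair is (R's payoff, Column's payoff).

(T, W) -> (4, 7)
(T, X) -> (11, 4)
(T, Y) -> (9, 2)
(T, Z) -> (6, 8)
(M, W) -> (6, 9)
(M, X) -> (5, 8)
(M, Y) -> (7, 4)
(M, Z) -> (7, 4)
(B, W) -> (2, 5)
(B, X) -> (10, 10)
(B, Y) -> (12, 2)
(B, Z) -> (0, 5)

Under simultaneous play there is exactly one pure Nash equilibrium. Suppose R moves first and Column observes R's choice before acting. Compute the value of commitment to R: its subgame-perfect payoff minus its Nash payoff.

Work backward from Column's decision.
- T → Column plays Z (best of 7, 4, 2, 8); R gets 6.
- M → Column plays W (best of 9, 8, 4, 4); R gets 6.
- B → Column plays X (best of 5, 10, 2, 5); R gets 10.
R's induced payoffs are 6, 6, 10, so R commits to B. Subgame-perfect outcome: (B, X) with payoffs (10, 10).
Under simultaneous play:
R's best replies: W→M; X→T; Y→B; Z→M.
Column's best replies: T→Z; M→W; B→X.
The unique mutual best reply is (M, W), giving (6, 9).
R's commitment gain: 10 − 6 = 4.

4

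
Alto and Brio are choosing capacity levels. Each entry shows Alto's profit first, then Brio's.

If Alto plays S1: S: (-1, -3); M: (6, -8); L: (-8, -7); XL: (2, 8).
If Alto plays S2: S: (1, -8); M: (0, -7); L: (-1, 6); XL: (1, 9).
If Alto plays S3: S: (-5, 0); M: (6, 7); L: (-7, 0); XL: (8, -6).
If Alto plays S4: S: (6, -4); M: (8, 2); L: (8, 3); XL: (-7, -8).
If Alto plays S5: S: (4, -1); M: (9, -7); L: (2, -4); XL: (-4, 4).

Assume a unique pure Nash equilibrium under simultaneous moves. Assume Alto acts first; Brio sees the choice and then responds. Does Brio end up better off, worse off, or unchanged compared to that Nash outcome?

unchanged

Work backward from Brio's decision.
- S1 → Brio plays XL (best of -3, -8, -7, 8); Alto gets 2.
- S2 → Brio plays XL (best of -8, -7, 6, 9); Alto gets 1.
- S3 → Brio plays M (best of 0, 7, 0, -6); Alto gets 6.
- S4 → Brio plays L (best of -4, 2, 3, -8); Alto gets 8.
- S5 → Brio plays XL (best of -1, -7, -4, 4); Alto gets -4.
Among 2, 1, 6, 8, -4, the best is 8 at S4. Subgame-perfect outcome: (S4, L) with payoffs (8, 3).
For the simultaneous game, intersect best replies.
Alto's best replies: S→S4; M→S5; L→S4; XL→S3.
Brio's best replies: S1→XL; S2→XL; S3→M; S4→L; S5→XL.
The unique mutual best reply is (S4, L), giving (8, 3).
Brio earns 3 sequentially versus 3 at the Nash outcome: unchanged.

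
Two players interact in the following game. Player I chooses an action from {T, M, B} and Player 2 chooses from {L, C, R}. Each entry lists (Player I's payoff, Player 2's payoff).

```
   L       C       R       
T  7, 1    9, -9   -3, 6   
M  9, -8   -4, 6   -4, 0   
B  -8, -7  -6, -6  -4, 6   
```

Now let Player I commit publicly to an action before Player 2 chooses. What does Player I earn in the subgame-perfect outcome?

-3

Player 2 best-responds to each possible Player I move:
- T: Player 2 compares 1, -9, 6 and picks R; Player I would get -3.
- M: Player 2 compares -8, 6, 0 and picks C; Player I would get -4.
- B: Player 2 compares -7, -6, 6 and picks R; Player I would get -4.
Among -3, -4, -4, the best is -3 at T. Subgame-perfect outcome: (T, R) with payoffs (-3, 6).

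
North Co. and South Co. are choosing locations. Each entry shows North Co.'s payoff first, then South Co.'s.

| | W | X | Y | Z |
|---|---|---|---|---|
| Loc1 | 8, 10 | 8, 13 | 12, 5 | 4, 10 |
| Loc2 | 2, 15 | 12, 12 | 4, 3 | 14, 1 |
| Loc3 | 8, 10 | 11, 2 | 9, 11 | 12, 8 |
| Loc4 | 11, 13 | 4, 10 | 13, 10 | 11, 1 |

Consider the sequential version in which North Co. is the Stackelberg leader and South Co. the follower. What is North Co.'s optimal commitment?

Backward induction with North Co. moving first.
- Loc1 → South Co. plays X (best of 10, 13, 5, 10); North Co. gets 8.
- Loc2 → South Co. plays W (best of 15, 12, 3, 1); North Co. gets 2.
- Loc3 → South Co. plays Y (best of 10, 2, 11, 8); North Co. gets 9.
- Loc4 → South Co. plays W (best of 13, 10, 10, 1); North Co. gets 11.
Among 8, 2, 9, 11, the best is 11 at Loc4. Subgame-perfect outcome: (Loc4, W) with payoffs (11, 13).

Loc4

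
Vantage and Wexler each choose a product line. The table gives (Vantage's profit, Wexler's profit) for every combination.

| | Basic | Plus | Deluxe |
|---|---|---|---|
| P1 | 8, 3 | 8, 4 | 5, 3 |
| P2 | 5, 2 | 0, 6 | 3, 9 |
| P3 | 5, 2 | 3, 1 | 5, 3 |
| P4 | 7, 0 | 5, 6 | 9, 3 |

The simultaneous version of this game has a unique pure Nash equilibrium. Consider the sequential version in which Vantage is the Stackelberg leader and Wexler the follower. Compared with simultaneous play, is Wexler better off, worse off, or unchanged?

unchanged

Backward induction with Vantage moving first.
- P1: Wexler compares 3, 4, 3 and picks Plus; Vantage would get 8.
- P2: Wexler compares 2, 6, 9 and picks Deluxe; Vantage would get 3.
- P3: Wexler compares 2, 1, 3 and picks Deluxe; Vantage would get 5.
- P4: Wexler compares 0, 6, 3 and picks Plus; Vantage would get 5.
Maximizing over 8, 3, 5, 5, Vantage chooses P1. Subgame-perfect outcome: (P1, Plus) with payoffs (8, 4).
Now find the simultaneous Nash equilibrium.
Vantage's best replies: Basic→P1; Plus→P1; Deluxe→P4.
Wexler's best replies: P1→Plus; P2→Deluxe; P3→Deluxe; P4→Plus.
Only (P1, Plus) has each player best-responding; Nash payoffs (8, 4).
Wexler earns 4 sequentially versus 4 at the Nash outcome: unchanged.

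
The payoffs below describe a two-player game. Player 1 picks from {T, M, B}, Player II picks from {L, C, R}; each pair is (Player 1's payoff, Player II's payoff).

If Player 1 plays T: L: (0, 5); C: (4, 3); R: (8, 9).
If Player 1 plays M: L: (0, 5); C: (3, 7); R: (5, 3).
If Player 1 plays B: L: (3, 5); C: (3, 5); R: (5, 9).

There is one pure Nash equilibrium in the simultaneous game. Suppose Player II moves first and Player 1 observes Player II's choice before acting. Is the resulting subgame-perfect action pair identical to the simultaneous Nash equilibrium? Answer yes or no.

Player 1 best-responds to each possible Player II move:
- L → Player 1 plays B (best of 0, 0, 3); Player II gets 5.
- C → Player 1 plays T (best of 4, 3, 3); Player II gets 3.
- R → Player 1 plays T (best of 8, 5, 5); Player II gets 9.
Among 5, 3, 9, the best is 9 at R. Subgame-perfect outcome: (T, R) with payoffs (8, 9).
For the simultaneous game, intersect best replies.
Player 1's best replies: L→B; C→T; R→T.
Player II's best replies: T→R; M→C; B→R.
Only (T, R) has each player best-responding; Nash payoffs (8, 9).
Sequential outcome (T, R) coincides with the Nash profile (T, R).

yes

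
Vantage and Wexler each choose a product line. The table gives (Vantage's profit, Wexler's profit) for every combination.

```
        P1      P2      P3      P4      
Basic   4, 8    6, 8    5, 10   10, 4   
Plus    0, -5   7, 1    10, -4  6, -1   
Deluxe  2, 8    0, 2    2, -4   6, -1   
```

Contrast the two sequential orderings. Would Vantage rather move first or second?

If Vantage leads: Wexler's best replies are Basic→P3, Plus→P2, Deluxe→P1; Vantage's induced payoffs 5, 7, 2; outcome (Plus, P2), payoffs (7, 1).
If Wexler leads: Vantage's best replies are P1→Basic, P2→Plus, P3→Plus, P4→Basic; Wexler's induced payoffs 8, 1, -4, 4; outcome (Basic, P1), payoffs (4, 8).
Vantage gets 7 moving first and 4 moving second, so Vantage prefers to move first.

first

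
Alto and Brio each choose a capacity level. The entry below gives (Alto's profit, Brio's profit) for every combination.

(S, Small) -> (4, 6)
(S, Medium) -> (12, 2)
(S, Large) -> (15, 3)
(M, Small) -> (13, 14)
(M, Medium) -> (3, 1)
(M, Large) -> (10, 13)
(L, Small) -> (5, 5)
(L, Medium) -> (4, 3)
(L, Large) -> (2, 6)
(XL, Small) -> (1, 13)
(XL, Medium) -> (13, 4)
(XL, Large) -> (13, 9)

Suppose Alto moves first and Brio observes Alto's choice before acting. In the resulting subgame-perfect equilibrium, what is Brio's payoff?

14

Solve by backward induction (Alto leads).
- S → Brio plays Small (best of 6, 2, 3); Alto gets 4.
- M → Brio plays Small (best of 14, 1, 13); Alto gets 13.
- L → Brio plays Large (best of 5, 3, 6); Alto gets 2.
- XL → Brio plays Small (best of 13, 4, 9); Alto gets 1.
Among 4, 13, 2, 1, the best is 13 at M. Subgame-perfect outcome: (M, Small) with payoffs (13, 14).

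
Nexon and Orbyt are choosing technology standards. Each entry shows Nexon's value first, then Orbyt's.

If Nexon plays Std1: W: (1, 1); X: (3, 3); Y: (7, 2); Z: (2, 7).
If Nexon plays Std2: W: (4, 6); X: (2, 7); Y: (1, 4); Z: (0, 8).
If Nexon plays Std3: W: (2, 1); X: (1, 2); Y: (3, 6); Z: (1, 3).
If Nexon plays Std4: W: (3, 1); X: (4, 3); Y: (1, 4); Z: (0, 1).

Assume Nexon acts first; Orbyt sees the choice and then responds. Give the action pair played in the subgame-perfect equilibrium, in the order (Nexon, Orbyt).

Solve by backward induction (Nexon leads).
- Std1: BR = Z, leader payoff 2.
- Std2: BR = Z, leader payoff 0.
- Std3: BR = Y, leader payoff 3.
- Std4: BR = Y, leader payoff 1.
Among 2, 0, 3, 1, the best is 3 at Std3. Subgame-perfect outcome: (Std3, Y) with payoffs (3, 6).

(Std3, Y)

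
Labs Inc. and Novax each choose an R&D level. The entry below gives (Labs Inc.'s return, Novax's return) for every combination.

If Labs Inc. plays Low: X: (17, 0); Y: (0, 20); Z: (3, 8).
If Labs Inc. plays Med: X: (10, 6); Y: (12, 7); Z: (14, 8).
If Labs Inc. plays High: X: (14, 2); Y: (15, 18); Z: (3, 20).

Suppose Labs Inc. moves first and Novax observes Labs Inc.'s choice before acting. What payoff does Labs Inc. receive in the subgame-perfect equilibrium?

14

Work backward from Novax's decision.
- Low: BR = Y, leader payoff 0.
- Med: BR = Z, leader payoff 14.
- High: BR = Z, leader payoff 3.
Among 0, 14, 3, the best is 14 at Med. Subgame-perfect outcome: (Med, Z) with payoffs (14, 8).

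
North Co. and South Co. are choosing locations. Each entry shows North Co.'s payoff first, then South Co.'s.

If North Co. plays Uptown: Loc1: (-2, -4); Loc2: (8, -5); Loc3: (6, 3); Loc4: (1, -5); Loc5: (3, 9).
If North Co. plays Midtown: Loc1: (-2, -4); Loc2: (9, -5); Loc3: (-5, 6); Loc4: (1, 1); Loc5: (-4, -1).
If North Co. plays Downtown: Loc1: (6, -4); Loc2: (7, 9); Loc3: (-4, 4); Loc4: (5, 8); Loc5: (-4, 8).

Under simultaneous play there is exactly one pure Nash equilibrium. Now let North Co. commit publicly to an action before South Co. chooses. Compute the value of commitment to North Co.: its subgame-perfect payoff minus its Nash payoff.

4

Backward induction with North Co. moving first.
- Uptown: South Co. compares -4, -5, 3, -5, 9 and picks Loc5; North Co. would get 3.
- Midtown: South Co. compares -4, -5, 6, 1, -1 and picks Loc3; North Co. would get -5.
- Downtown: South Co. compares -4, 9, 4, 8, 8 and picks Loc2; North Co. would get 7.
Among 3, -5, 7, the best is 7 at Downtown. Subgame-perfect outcome: (Downtown, Loc2) with payoffs (7, 9).
Now find the simultaneous Nash equilibrium.
North Co.'s best replies: Loc1→Downtown; Loc2→Midtown; Loc3→Uptown; Loc4→Downtown; Loc5→Uptown.
South Co.'s best replies: Uptown→Loc5; Midtown→Loc3; Downtown→Loc2.
The unique mutual best reply is (Uptown, Loc5), giving (3, 9).
North Co.'s commitment gain: 7 − 3 = 4.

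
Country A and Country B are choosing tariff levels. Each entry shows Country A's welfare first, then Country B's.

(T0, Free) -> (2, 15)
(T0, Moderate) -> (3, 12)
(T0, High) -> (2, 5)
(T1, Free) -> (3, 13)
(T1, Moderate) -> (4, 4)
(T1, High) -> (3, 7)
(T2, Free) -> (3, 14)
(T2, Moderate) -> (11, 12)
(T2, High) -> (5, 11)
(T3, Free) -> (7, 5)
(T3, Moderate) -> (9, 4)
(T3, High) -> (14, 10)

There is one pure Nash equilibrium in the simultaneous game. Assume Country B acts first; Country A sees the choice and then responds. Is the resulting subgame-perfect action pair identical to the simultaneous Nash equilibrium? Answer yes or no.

Backward induction with Country B moving first.
- Free → Country A plays T3 (best of 2, 3, 3, 7); Country B gets 5.
- Moderate → Country A plays T2 (best of 3, 4, 11, 9); Country B gets 12.
- High → Country A plays T3 (best of 2, 3, 5, 14); Country B gets 10.
Maximizing over 5, 12, 10, Country B chooses Moderate. Subgame-perfect outcome: (T2, Moderate) with payoffs (11, 12).
Now find the simultaneous Nash equilibrium.
Country A's best replies: Free→T3; Moderate→T2; High→T3.
Country B's best replies: T0→Free; T1→Free; T2→Free; T3→High.
Only (T3, High) has each player best-responding; Nash payoffs (14, 10).
Sequential outcome (T2, Moderate) differs from the Nash profile (T3, High).

no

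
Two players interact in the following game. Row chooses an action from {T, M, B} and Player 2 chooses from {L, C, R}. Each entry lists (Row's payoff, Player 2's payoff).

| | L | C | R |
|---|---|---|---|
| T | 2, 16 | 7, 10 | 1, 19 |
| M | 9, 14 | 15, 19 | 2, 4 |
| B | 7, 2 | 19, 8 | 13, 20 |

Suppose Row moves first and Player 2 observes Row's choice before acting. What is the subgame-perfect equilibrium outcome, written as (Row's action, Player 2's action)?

(M, C)

Backward induction with Row moving first.
- T: BR = R, leader payoff 1.
- M: BR = C, leader payoff 15.
- B: BR = R, leader payoff 13.
Row's induced payoffs are 1, 15, 13, so Row commits to M. Subgame-perfect outcome: (M, C) with payoffs (15, 19).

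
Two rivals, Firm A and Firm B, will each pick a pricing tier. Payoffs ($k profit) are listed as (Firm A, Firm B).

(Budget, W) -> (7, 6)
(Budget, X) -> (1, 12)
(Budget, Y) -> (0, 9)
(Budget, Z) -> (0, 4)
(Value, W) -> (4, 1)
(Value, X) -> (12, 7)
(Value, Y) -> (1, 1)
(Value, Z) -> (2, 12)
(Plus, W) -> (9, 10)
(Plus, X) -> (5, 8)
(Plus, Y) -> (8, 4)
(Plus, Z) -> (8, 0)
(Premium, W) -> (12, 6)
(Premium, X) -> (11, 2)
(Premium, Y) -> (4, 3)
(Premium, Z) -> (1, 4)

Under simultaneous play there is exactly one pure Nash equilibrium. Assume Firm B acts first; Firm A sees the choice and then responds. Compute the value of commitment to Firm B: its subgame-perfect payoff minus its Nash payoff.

Work backward from Firm A's decision.
- W: Firm A compares 7, 4, 9, 12 and picks Premium; Firm B would get 6.
- X: Firm A compares 1, 12, 5, 11 and picks Value; Firm B would get 7.
- Y: Firm A compares 0, 1, 8, 4 and picks Plus; Firm B would get 4.
- Z: Firm A compares 0, 2, 8, 1 and picks Plus; Firm B would get 0.
Firm B's induced payoffs are 6, 7, 4, 0, so Firm B commits to X. Subgame-perfect outcome: (Value, X) with payoffs (12, 7).
Now find the simultaneous Nash equilibrium.
Firm A's best replies: W→Premium; X→Value; Y→Plus; Z→Plus.
Firm B's best replies: Budget→X; Value→Z; Plus→W; Premium→W.
Only (Premium, W) has each player best-responding; Nash payoffs (12, 6).
Firm B's commitment gain: 7 − 6 = 1.

1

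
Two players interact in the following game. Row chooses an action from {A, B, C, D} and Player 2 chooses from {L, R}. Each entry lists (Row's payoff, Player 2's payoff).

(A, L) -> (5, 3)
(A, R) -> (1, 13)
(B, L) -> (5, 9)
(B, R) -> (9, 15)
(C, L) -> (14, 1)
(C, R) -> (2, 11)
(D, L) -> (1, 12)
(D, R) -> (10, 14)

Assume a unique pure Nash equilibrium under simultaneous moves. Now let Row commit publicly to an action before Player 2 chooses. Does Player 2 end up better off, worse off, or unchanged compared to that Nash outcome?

Player 2 best-responds to each possible Row move:
- A: Player 2 compares 3, 13 and picks R; Row would get 1.
- B: Player 2 compares 9, 15 and picks R; Row would get 9.
- C: Player 2 compares 1, 11 and picks R; Row would get 2.
- D: Player 2 compares 12, 14 and picks R; Row would get 10.
Among 1, 9, 2, 10, the best is 10 at D. Subgame-perfect outcome: (D, R) with payoffs (10, 14).
Now find the simultaneous Nash equilibrium.
Row's best replies: L→C; R→D.
Player 2's best replies: A→R; B→R; C→R; D→R.
Only (D, R) has each player best-responding; Nash payoffs (10, 14).
Player 2 earns 14 sequentially versus 14 at the Nash outcome: unchanged.

unchanged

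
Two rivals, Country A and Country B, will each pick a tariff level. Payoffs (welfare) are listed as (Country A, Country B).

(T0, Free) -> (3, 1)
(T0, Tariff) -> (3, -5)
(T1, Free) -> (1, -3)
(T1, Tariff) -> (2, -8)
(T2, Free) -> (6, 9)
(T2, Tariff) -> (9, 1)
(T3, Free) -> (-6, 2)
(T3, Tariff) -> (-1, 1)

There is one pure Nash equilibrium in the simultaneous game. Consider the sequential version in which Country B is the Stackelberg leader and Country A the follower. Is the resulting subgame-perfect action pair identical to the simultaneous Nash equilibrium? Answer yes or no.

yes

Backward induction with Country B moving first.
- Free: Country A compares 3, 1, 6, -6 and picks T2; Country B would get 9.
- Tariff: Country A compares 3, 2, 9, -1 and picks T2; Country B would get 1.
Country B's induced payoffs are 9, 1, so Country B commits to Free. Subgame-perfect outcome: (T2, Free) with payoffs (6, 9).
Now find the simultaneous Nash equilibrium.
Country A's best replies: Free→T2; Tariff→T2.
Country B's best replies: T0→Free; T1→Free; T2→Free; T3→Free.
The unique mutual best reply is (T2, Free), giving (6, 9).
Sequential outcome (T2, Free) coincides with the Nash profile (T2, Free).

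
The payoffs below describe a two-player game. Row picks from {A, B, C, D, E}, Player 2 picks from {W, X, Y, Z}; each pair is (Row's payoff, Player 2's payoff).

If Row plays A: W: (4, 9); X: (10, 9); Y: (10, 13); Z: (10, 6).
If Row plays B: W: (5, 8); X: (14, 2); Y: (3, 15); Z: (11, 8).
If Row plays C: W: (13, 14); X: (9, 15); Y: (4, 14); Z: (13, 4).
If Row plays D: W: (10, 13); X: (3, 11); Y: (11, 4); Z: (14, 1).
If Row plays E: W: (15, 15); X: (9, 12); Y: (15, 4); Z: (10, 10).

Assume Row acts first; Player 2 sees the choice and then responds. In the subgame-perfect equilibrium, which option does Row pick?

Work backward from Player 2's decision.
- A: Player 2 compares 9, 9, 13, 6 and picks Y; Row would get 10.
- B: Player 2 compares 8, 2, 15, 8 and picks Y; Row would get 3.
- C: Player 2 compares 14, 15, 14, 4 and picks X; Row would get 9.
- D: Player 2 compares 13, 11, 4, 1 and picks W; Row would get 10.
- E: Player 2 compares 15, 12, 4, 10 and picks W; Row would get 15.
Among 10, 3, 9, 10, 15, the best is 15 at E. Subgame-perfect outcome: (E, W) with payoffs (15, 15).

E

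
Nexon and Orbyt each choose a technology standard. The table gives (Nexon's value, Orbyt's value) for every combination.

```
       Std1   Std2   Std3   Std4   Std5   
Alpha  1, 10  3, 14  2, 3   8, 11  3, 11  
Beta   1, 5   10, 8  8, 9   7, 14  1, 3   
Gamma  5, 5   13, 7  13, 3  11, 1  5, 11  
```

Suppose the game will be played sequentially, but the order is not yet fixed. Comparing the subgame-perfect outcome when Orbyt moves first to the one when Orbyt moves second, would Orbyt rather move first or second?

If Nexon leads: Orbyt's best replies are Alpha→Std2, Beta→Std4, Gamma→Std5; Nexon's induced payoffs 3, 7, 5; outcome (Beta, Std4), payoffs (7, 14).
If Orbyt leads: Nexon's best replies are Std1→Gamma, Std2→Gamma, Std3→Gamma, Std4→Gamma, Std5→Gamma; Orbyt's induced payoffs 5, 7, 3, 1, 11; outcome (Gamma, Std5), payoffs (5, 11).
Orbyt gets 11 moving first and 14 moving second, so Orbyt prefers to move second.

second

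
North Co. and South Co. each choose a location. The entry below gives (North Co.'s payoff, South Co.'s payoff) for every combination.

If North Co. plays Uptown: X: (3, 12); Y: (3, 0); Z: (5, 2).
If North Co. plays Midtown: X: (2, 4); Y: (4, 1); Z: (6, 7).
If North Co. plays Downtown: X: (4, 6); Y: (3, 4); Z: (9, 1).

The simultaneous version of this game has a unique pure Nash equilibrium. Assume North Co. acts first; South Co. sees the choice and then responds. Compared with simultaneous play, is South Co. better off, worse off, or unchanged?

better off

South Co. best-responds to each possible North Co. move:
- Uptown: BR = X, leader payoff 3.
- Midtown: BR = Z, leader payoff 6.
- Downtown: BR = X, leader payoff 4.
Among 3, 6, 4, the best is 6 at Midtown. Subgame-perfect outcome: (Midtown, Z) with payoffs (6, 7).
For the simultaneous game, intersect best replies.
North Co.'s best replies: X→Downtown; Y→Midtown; Z→Downtown.
South Co.'s best replies: Uptown→X; Midtown→Z; Downtown→X.
Only (Downtown, X) has each player best-responding; Nash payoffs (4, 6).
South Co. earns 7 sequentially versus 6 at the Nash outcome: better off.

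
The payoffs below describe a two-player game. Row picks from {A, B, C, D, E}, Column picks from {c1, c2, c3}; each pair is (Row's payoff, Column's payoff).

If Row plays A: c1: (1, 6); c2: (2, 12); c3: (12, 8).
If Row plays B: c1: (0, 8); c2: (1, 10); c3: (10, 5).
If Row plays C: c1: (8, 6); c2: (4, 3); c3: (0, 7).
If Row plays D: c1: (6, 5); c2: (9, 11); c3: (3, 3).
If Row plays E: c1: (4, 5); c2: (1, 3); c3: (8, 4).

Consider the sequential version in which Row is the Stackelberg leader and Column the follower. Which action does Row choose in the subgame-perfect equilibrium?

Backward induction with Row moving first.
- A: BR = c2, leader payoff 2.
- B: BR = c2, leader payoff 1.
- C: BR = c3, leader payoff 0.
- D: BR = c2, leader payoff 9.
- E: BR = c1, leader payoff 4.
Maximizing over 2, 1, 0, 9, 4, Row chooses D. Subgame-perfect outcome: (D, c2) with payoffs (9, 11).

D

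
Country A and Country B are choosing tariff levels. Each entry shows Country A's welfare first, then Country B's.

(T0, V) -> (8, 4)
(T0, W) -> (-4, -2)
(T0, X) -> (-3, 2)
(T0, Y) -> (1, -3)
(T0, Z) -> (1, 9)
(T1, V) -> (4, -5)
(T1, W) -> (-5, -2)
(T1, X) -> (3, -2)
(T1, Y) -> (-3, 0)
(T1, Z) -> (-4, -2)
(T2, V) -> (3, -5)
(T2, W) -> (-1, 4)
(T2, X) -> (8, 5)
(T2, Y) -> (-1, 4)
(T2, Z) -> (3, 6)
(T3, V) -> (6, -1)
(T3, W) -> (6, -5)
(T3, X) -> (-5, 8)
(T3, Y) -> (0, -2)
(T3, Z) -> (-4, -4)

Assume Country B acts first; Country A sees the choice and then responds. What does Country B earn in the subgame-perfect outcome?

Work backward from Country A's decision.
- V → Country A plays T0 (best of 8, 4, 3, 6); Country B gets 4.
- W → Country A plays T3 (best of -4, -5, -1, 6); Country B gets -5.
- X → Country A plays T2 (best of -3, 3, 8, -5); Country B gets 5.
- Y → Country A plays T0 (best of 1, -3, -1, 0); Country B gets -3.
- Z → Country A plays T2 (best of 1, -4, 3, -4); Country B gets 6.
Maximizing over 4, -5, 5, -3, 6, Country B chooses Z. Subgame-perfect outcome: (T2, Z) with payoffs (3, 6).

6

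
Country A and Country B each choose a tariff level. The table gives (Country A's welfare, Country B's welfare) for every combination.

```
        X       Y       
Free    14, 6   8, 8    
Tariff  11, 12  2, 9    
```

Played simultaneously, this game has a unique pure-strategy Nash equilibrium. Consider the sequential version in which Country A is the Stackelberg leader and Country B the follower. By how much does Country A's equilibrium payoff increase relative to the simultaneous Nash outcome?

Backward induction with Country A moving first.
- Free: Country B compares 6, 8 and picks Y; Country A would get 8.
- Tariff: Country B compares 12, 9 and picks X; Country A would get 11.
Maximizing over 8, 11, Country A chooses Tariff. Subgame-perfect outcome: (Tariff, X) with payoffs (11, 12).
Now find the simultaneous Nash equilibrium.
Country A's best replies: X→Free; Y→Free.
Country B's best replies: Free→Y; Tariff→X.
The unique mutual best reply is (Free, Y), giving (8, 8).
Country A's commitment gain: 11 − 8 = 3.

3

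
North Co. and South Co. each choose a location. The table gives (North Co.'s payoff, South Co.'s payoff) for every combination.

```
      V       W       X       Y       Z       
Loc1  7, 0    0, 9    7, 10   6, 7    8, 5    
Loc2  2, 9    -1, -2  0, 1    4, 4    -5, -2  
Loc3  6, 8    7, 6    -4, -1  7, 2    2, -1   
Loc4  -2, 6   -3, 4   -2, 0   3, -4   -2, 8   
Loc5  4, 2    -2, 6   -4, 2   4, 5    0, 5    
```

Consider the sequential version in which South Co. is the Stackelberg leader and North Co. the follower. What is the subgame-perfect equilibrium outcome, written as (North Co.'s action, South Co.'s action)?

Solve by backward induction (South Co. leads).
- V: North Co. compares 7, 2, 6, -2, 4 and picks Loc1; South Co. would get 0.
- W: North Co. compares 0, -1, 7, -3, -2 and picks Loc3; South Co. would get 6.
- X: North Co. compares 7, 0, -4, -2, -4 and picks Loc1; South Co. would get 10.
- Y: North Co. compares 6, 4, 7, 3, 4 and picks Loc3; South Co. would get 2.
- Z: North Co. compares 8, -5, 2, -2, 0 and picks Loc1; South Co. would get 5.
South Co.'s induced payoffs are 0, 6, 10, 2, 5, so South Co. commits to X. Subgame-perfect outcome: (Loc1, X) with payoffs (7, 10).

(Loc1, X)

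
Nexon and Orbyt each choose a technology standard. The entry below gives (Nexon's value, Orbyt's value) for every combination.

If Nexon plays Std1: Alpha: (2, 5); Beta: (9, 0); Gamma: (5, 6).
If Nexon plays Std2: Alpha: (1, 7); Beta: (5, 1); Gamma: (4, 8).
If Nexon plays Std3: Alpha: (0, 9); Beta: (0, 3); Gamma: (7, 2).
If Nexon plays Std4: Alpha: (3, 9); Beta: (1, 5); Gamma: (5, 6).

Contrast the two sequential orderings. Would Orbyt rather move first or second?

If Nexon leads: Orbyt's best replies are Std1→Gamma, Std2→Gamma, Std3→Alpha, Std4→Alpha; Nexon's induced payoffs 5, 4, 0, 3; outcome (Std1, Gamma), payoffs (5, 6).
If Orbyt leads: Nexon's best replies are Alpha→Std4, Beta→Std1, Gamma→Std3; Orbyt's induced payoffs 9, 0, 2; outcome (Std4, Alpha), payoffs (3, 9).
Orbyt gets 9 moving first and 6 moving second, so Orbyt prefers to move first.

first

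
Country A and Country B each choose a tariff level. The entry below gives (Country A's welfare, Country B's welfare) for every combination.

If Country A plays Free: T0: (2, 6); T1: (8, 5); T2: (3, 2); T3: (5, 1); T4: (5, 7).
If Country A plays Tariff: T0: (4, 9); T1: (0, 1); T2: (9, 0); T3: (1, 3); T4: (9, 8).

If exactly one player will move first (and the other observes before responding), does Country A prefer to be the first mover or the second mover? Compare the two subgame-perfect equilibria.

If Country A leads: Country B's best replies are Free→T4, Tariff→T0; Country A's induced payoffs 5, 4; outcome (Free, T4), payoffs (5, 7).
If Country B leads: Country A's best replies are T0→Tariff, T1→Free, T2→Tariff, T3→Free, T4→Tariff; Country B's induced payoffs 9, 5, 0, 1, 8; outcome (Tariff, T0), payoffs (4, 9).
Country A gets 5 moving first and 4 moving second, so Country A prefers to move first.

first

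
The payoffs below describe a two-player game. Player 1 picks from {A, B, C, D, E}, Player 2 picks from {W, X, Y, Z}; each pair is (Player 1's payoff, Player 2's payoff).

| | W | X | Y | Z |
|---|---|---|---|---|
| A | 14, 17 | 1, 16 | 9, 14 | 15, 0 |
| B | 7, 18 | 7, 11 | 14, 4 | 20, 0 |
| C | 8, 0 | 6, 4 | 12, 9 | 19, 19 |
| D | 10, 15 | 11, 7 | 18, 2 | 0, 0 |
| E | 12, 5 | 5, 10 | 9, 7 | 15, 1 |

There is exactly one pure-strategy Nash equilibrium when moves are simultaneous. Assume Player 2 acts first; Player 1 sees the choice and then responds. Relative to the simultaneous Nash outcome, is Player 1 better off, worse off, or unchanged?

Player 1 best-responds to each possible Player 2 move:
- W: Player 1 compares 14, 7, 8, 10, 12 and picks A; Player 2 would get 17.
- X: Player 1 compares 1, 7, 6, 11, 5 and picks D; Player 2 would get 7.
- Y: Player 1 compares 9, 14, 12, 18, 9 and picks D; Player 2 would get 2.
- Z: Player 1 compares 15, 20, 19, 0, 15 and picks B; Player 2 would get 0.
Maximizing over 17, 7, 2, 0, Player 2 chooses W. Subgame-perfect outcome: (A, W) with payoffs (14, 17).
Now find the simultaneous Nash equilibrium.
Player 1's best replies: W→A; X→D; Y→D; Z→B.
Player 2's best replies: A→W; B→W; C→Z; D→W; E→X.
Only (A, W) has each player best-responding; Nash payoffs (14, 17).
Player 1 earns 14 sequentially versus 14 at the Nash outcome: unchanged.

unchanged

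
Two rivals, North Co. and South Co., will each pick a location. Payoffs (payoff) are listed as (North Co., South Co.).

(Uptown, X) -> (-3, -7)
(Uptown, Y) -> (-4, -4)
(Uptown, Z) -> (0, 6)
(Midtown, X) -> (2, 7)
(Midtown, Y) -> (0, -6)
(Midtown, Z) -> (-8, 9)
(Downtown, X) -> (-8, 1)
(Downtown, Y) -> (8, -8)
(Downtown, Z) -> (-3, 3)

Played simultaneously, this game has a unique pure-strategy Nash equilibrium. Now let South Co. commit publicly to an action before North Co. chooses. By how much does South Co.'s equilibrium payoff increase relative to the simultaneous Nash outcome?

Backward induction with South Co. moving first.
- X → North Co. plays Midtown (best of -3, 2, -8); South Co. gets 7.
- Y → North Co. plays Downtown (best of -4, 0, 8); South Co. gets -8.
- Z → North Co. plays Uptown (best of 0, -8, -3); South Co. gets 6.
South Co.'s induced payoffs are 7, -8, 6, so South Co. commits to X. Subgame-perfect outcome: (Midtown, X) with payoffs (2, 7).
For the simultaneous game, intersect best replies.
North Co.'s best replies: X→Midtown; Y→Downtown; Z→Uptown.
South Co.'s best replies: Uptown→Z; Midtown→Z; Downtown→Z.
The unique mutual best reply is (Uptown, Z), giving (0, 6).
South Co.'s commitment gain: 7 − 6 = 1.

1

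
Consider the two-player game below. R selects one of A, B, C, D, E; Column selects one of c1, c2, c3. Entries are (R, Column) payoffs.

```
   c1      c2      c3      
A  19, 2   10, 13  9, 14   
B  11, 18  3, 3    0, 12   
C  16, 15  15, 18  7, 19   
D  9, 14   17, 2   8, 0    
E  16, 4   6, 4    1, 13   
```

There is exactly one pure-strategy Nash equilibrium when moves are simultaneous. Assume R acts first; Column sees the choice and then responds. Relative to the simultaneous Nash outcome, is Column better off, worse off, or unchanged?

Backward induction with R moving first.
- A: BR = c3, leader payoff 9.
- B: BR = c1, leader payoff 11.
- C: BR = c3, leader payoff 7.
- D: BR = c1, leader payoff 9.
- E: BR = c3, leader payoff 1.
Among 9, 11, 7, 9, 1, the best is 11 at B. Subgame-perfect outcome: (B, c1) with payoffs (11, 18).
For the simultaneous game, intersect best replies.
R's best replies: c1→A; c2→D; c3→A.
Column's best replies: A→c3; B→c1; C→c3; D→c1; E→c3.
The unique mutual best reply is (A, c3), giving (9, 14).
Column earns 18 sequentially versus 14 at the Nash outcome: better off.

better off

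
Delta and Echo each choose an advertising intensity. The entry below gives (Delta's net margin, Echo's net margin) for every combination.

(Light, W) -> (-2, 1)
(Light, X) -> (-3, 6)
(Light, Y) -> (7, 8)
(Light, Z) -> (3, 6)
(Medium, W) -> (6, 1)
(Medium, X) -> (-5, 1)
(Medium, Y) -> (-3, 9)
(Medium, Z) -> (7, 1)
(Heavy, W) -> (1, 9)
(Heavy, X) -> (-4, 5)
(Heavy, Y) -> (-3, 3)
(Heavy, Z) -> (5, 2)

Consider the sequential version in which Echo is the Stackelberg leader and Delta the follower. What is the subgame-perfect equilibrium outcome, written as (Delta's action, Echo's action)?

Delta best-responds to each possible Echo move:
- W → Delta plays Medium (best of -2, 6, 1); Echo gets 1.
- X → Delta plays Light (best of -3, -5, -4); Echo gets 6.
- Y → Delta plays Light (best of 7, -3, -3); Echo gets 8.
- Z → Delta plays Medium (best of 3, 7, 5); Echo gets 1.
Maximizing over 1, 6, 8, 1, Echo chooses Y. Subgame-perfect outcome: (Light, Y) with payoffs (7, 8).

(Light, Y)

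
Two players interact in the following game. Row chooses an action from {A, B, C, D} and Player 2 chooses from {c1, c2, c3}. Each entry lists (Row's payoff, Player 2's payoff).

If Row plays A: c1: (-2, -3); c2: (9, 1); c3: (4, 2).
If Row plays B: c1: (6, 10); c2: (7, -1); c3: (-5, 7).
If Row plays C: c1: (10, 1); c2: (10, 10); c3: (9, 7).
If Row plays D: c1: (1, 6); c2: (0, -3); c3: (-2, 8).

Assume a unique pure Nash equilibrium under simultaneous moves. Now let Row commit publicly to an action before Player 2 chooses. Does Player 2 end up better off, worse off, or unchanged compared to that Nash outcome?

Work backward from Player 2's decision.
- A: BR = c3, leader payoff 4.
- B: BR = c1, leader payoff 6.
- C: BR = c2, leader payoff 10.
- D: BR = c3, leader payoff -2.
Among 4, 6, 10, -2, the best is 10 at C. Subgame-perfect outcome: (C, c2) with payoffs (10, 10).
Under simultaneous play:
Row's best replies: c1→C; c2→C; c3→C.
Player 2's best replies: A→c3; B→c1; C→c2; D→c3.
The unique mutual best reply is (C, c2), giving (10, 10).
Player 2 earns 10 sequentially versus 10 at the Nash outcome: unchanged.

unchanged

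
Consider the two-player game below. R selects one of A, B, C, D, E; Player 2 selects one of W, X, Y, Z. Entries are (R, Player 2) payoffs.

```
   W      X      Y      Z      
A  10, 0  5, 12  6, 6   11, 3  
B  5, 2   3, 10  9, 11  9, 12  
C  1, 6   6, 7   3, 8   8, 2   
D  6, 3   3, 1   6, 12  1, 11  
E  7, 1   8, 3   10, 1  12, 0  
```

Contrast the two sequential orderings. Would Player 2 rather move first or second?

second

If R leads: Player 2's best replies are A→X, B→Z, C→Y, D→Y, E→X; R's induced payoffs 5, 9, 3, 6, 8; outcome (B, Z), payoffs (9, 12).
If Player 2 leads: R's best replies are W→A, X→E, Y→E, Z→E; Player 2's induced payoffs 0, 3, 1, 0; outcome (E, X), payoffs (8, 3).
Player 2 gets 3 moving first and 12 moving second, so Player 2 prefers to move second.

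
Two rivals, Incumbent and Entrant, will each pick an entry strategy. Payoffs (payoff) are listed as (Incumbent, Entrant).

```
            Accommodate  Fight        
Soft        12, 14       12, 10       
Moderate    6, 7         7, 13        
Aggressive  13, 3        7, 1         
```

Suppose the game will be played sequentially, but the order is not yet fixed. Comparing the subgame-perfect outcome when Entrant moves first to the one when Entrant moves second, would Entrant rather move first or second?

first

If Incumbent leads: Entrant's best replies are Soft→Accommodate, Moderate→Fight, Aggressive→Accommodate; Incumbent's induced payoffs 12, 7, 13; outcome (Aggressive, Accommodate), payoffs (13, 3).
If Entrant leads: Incumbent's best replies are Accommodate→Aggressive, Fight→Soft; Entrant's induced payoffs 3, 10; outcome (Soft, Fight), payoffs (12, 10).
Entrant gets 10 moving first and 3 moving second, so Entrant prefers to move first.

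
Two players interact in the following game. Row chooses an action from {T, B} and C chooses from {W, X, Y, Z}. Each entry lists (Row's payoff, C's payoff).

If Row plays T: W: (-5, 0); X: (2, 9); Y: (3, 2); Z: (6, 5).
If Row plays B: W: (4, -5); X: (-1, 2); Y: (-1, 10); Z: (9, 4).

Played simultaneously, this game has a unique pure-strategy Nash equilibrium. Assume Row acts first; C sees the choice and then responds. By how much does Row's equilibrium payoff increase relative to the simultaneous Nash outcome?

Work backward from C's decision.
- T → C plays X (best of 0, 9, 2, 5); Row gets 2.
- B → C plays Y (best of -5, 2, 10, 4); Row gets -1.
Maximizing over 2, -1, Row chooses T. Subgame-perfect outcome: (T, X) with payoffs (2, 9).
Now find the simultaneous Nash equilibrium.
Row's best replies: W→B; X→T; Y→T; Z→B.
C's best replies: T→X; B→Y.
The unique mutual best reply is (T, X), giving (2, 9).
Row's commitment gain: 2 − 2 = 0.

0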